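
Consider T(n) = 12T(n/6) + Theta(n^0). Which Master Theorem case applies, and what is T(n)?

Master Theorem for T(n) = 12T(n/6) + O(n^0):

a = 12, b = 6, c = 0
log_b(a) = log_6(12) = 1.3869

Case 1: c = 0 < log_6(12) = 1.3869
T(n) = O(n^(log_6 12))

For T(n) = 12T(n/6) + O(n^0): log_6(12) = 1.3869. This is Case 1 of the Master Theorem (c < log_b(a), work dominated by leaves), giving O(n^(log_6 12)).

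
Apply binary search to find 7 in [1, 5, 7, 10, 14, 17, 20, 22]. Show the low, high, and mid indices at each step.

Binary search for 7 in [1, 5, 7, 10, 14, 17, 20, 22]:

lo=0, hi=7, mid=3, arr[mid]=10 -> 10 > 7, search left half
lo=0, hi=2, mid=1, arr[mid]=5 -> 5 < 7, search right half
lo=2, hi=2, mid=2, arr[mid]=7 -> Found target at index 2!

Binary search finds 7 at index 2 after 3 comparisons. The search repeatedly halves the search space by comparing with the middle element.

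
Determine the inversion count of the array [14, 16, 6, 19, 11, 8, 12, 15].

Finding inversions in [14, 16, 6, 19, 11, 8, 12, 15]:

(0, 2): arr[0]=14 > arr[2]=6
(0, 4): arr[0]=14 > arr[4]=11
(0, 5): arr[0]=14 > arr[5]=8
(0, 6): arr[0]=14 > arr[6]=12
(1, 2): arr[1]=16 > arr[2]=6
(1, 4): arr[1]=16 > arr[4]=11
(1, 5): arr[1]=16 > arr[5]=8
(1, 6): arr[1]=16 > arr[6]=12
(1, 7): arr[1]=16 > arr[7]=15
(3, 4): arr[3]=19 > arr[4]=11
(3, 5): arr[3]=19 > arr[5]=8
(3, 6): arr[3]=19 > arr[6]=12
(3, 7): arr[3]=19 > arr[7]=15
(4, 5): arr[4]=11 > arr[5]=8

Total inversions: 14

The array has 14 inversion(s): (0,2), (0,4), (0,5), (0,6), (1,2), (1,4), (1,5), (1,6), (1,7), (3,4), (3,5), (3,6), (3,7), (4,5). Each pair (i,j) satisfies i < j and arr[i] > arr[j].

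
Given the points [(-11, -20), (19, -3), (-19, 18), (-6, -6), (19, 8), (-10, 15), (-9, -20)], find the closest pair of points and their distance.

Computing all pairwise distances among 7 points:

d((-11, -20), (19, -3)) = 34.4819
d((-11, -20), (-19, 18)) = 38.833
d((-11, -20), (-6, -6)) = 14.8661
d((-11, -20), (19, 8)) = 41.0366
d((-11, -20), (-10, 15)) = 35.0143
d((-11, -20), (-9, -20)) = 2.0 <-- minimum
d((19, -3), (-19, 18)) = 43.4166
d((19, -3), (-6, -6)) = 25.1794
d((19, -3), (19, 8)) = 11.0
d((19, -3), (-10, 15)) = 34.1321
d((19, -3), (-9, -20)) = 32.7567
d((-19, 18), (-6, -6)) = 27.2947
d((-19, 18), (19, 8)) = 39.2938
d((-19, 18), (-10, 15)) = 9.4868
d((-19, 18), (-9, -20)) = 39.2938
d((-6, -6), (19, 8)) = 28.6531
d((-6, -6), (-10, 15)) = 21.3776
d((-6, -6), (-9, -20)) = 14.3178
d((19, 8), (-10, 15)) = 29.8329
d((19, 8), (-9, -20)) = 39.598
d((-10, 15), (-9, -20)) = 35.0143

Closest pair: (-11, -20) and (-9, -20) with distance 2.0

The closest pair is (-11, -20) and (-9, -20) with Euclidean distance 2.0. For 7 points, brute-force pairwise comparison is shown above. For large n, the divide-and-conquer algorithm (sort by x, recurse on halves, check the dividing strip) achieves O(n log n).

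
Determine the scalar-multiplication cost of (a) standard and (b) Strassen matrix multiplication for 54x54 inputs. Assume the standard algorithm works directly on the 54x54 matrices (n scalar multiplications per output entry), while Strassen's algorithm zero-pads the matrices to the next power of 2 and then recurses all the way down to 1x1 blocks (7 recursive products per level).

Matrix multiplication for 54x54 matrices:

Strassen's algorithm requires power-of-2 dimensions. Pad 54x54 to 64x64 (next power of 2).

Standard algorithm: 54^3 = 157464 multiplications
Strassen's algorithm: 7^(log2(64)) = 7^6 = 117649 multiplications
Savings: 157464 - 117649 = 39815 multiplications

Standard: 157464 multiplications (54^3). Strassen: 117649 multiplications (7^6, after padding to 64x64). Strassen reduces 8 recursive multiplications to 7 at each level.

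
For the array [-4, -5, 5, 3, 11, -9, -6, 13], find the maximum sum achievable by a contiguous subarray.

Using Kadane's algorithm on [-4, -5, 5, 3, 11, -9, -6, 13]:

Scanning through the array:
Position 1 (value -5): max_ending_here = -5, max_so_far = -4
Position 2 (value 5): max_ending_here = 5, max_so_far = 5
Position 3 (value 3): max_ending_here = 8, max_so_far = 8
Position 4 (value 11): max_ending_here = 19, max_so_far = 19
Position 5 (value -9): max_ending_here = 10, max_so_far = 19
Position 6 (value -6): max_ending_here = 4, max_so_far = 19
Position 7 (value 13): max_ending_here = 17, max_so_far = 19

Maximum subarray: [5, 3, 11]
Maximum sum: 19

The maximum subarray is [5, 3, 11] with sum 19. This subarray runs from index 2 to index 4.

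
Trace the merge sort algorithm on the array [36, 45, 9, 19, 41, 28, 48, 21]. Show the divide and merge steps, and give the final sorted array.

Merge sort trace:

Split: [36, 45, 9, 19, 41, 28, 48, 21] -> [36, 45, 9, 19] and [41, 28, 48, 21]
  Split: [36, 45, 9, 19] -> [36, 45] and [9, 19]
    Split: [36, 45] -> [36] and [45]
    Merge: [36] + [45] -> [36, 45]
    Split: [9, 19] -> [9] and [19]
    Merge: [9] + [19] -> [9, 19]
  Merge: [36, 45] + [9, 19] -> [9, 19, 36, 45]
  Split: [41, 28, 48, 21] -> [41, 28] and [48, 21]
    Split: [41, 28] -> [41] and [28]
    Merge: [41] + [28] -> [28, 41]
    Split: [48, 21] -> [48] and [21]
    Merge: [48] + [21] -> [21, 48]
  Merge: [28, 41] + [21, 48] -> [21, 28, 41, 48]
Merge: [9, 19, 36, 45] + [21, 28, 41, 48] -> [9, 19, 21, 28, 36, 41, 45, 48]

Final sorted array: [9, 19, 21, 28, 36, 41, 45, 48]

The merge sort proceeds by recursively splitting the array and merging sorted halves.
After all merges, the sorted array is [9, 19, 21, 28, 36, 41, 45, 48].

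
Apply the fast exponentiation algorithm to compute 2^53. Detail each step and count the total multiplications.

Computing 2^53 by squaring (build up from 2^1; each line after the first costs one multiplication):

2^1 = 2
2^2 = (2^1)^2 = 2^2 = 4
2^3 = 2 * 2^2 = 2 * 4 = 8
2^6 = (2^3)^2 = 8^2 = 64
2^12 = (2^6)^2 = 64^2 = 4096
2^13 = 2 * 2^12 = 2 * 4096 = 8192
2^26 = (2^13)^2 = 8192^2 = 67108864
2^52 = (2^26)^2 = 67108864^2 = 4503599627370496
2^53 = 2 * 2^52 = 2 * 4503599627370496 = 9007199254740992

Result: 9007199254740992
Multiplications needed: 8 (8 lines after 2^1)

2^53 = 9007199254740992. Using exponentiation by squaring, this requires 8 multiplications. The key idea: if the exponent is even, square the half-power; if odd, multiply by the base once.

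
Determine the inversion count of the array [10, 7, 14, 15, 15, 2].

Finding inversions in [10, 7, 14, 15, 15, 2]:

(0, 1): arr[0]=10 > arr[1]=7
(0, 5): arr[0]=10 > arr[5]=2
(1, 5): arr[1]=7 > arr[5]=2
(2, 5): arr[2]=14 > arr[5]=2
(3, 5): arr[3]=15 > arr[5]=2
(4, 5): arr[4]=15 > arr[5]=2

Total inversions: 6

The array has 6 inversion(s): (0,1), (0,5), (1,5), (2,5), (3,5), (4,5). Each pair (i,j) satisfies i < j and arr[i] > arr[j].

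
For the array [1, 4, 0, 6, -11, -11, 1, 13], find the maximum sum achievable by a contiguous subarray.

Using Kadane's algorithm on [1, 4, 0, 6, -11, -11, 1, 13]:

Scanning through the array:
Position 1 (value 4): max_ending_here = 5, max_so_far = 5
Position 2 (value 0): max_ending_here = 5, max_so_far = 5
Position 3 (value 6): max_ending_here = 11, max_so_far = 11
Position 4 (value -11): max_ending_here = 0, max_so_far = 11
Position 5 (value -11): max_ending_here = -11, max_so_far = 11
Position 6 (value 1): max_ending_here = 1, max_so_far = 11
Position 7 (value 13): max_ending_here = 14, max_so_far = 14

Maximum subarray: [1, 13]
Maximum sum: 14

The maximum subarray is [1, 13] with sum 14. This subarray runs from index 6 to index 7.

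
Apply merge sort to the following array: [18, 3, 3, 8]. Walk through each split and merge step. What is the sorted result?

Merge sort trace:

Split: [18, 3, 3, 8] -> [18, 3] and [3, 8]
  Split: [18, 3] -> [18] and [3]
  Merge: [18] + [3] -> [3, 18]
  Split: [3, 8] -> [3] and [8]
  Merge: [3] + [8] -> [3, 8]
Merge: [3, 18] + [3, 8] -> [3, 3, 8, 18]

Final sorted array: [3, 3, 8, 18]

The merge sort proceeds by recursively splitting the array and merging sorted halves.
After all merges, the sorted array is [3, 3, 8, 18].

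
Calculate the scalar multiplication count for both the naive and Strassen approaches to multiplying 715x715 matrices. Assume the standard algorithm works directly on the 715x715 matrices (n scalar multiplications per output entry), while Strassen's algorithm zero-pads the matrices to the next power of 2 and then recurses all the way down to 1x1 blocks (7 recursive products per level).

Matrix multiplication for 715x715 matrices:

Strassen's algorithm requires power-of-2 dimensions. Pad 715x715 to 1024x1024 (next power of 2).

Standard algorithm: 715^3 = 365525875 multiplications
Strassen's algorithm: 7^(log2(1024)) = 7^10 = 282475249 multiplications
Savings: 365525875 - 282475249 = 83050626 multiplications

Standard: 365525875 multiplications (715^3). Strassen: 282475249 multiplications (7^10, after padding to 1024x1024). Strassen reduces 8 recursive multiplications to 7 at each level.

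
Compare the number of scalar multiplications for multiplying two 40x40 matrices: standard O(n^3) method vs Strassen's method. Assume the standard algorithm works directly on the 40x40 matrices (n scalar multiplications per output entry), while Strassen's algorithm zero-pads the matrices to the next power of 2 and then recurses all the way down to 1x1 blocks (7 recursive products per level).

Matrix multiplication for 40x40 matrices:

Strassen's algorithm requires power-of-2 dimensions. Pad 40x40 to 64x64 (next power of 2).

Standard algorithm: 40^3 = 64000 multiplications
Strassen's algorithm: 7^(log2(64)) = 7^6 = 117649 multiplications
Difference: 64000 - 117649 = -53649 (Strassen uses MORE here due to padding overhead — for small or just-over-power-of-2 n, padding can outweigh the per-level savings)

Standard: 64000 multiplications (40^3). Strassen: 117649 multiplications (7^6, after padding to 64x64). Strassen reduces 8 recursive multiplications to 7 at each level.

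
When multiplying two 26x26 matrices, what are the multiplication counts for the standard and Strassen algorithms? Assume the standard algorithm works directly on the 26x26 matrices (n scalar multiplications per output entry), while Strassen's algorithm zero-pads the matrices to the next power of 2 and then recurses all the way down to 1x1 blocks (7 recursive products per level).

Matrix multiplication for 26x26 matrices:

Strassen's algorithm requires power-of-2 dimensions. Pad 26x26 to 32x32 (next power of 2).

Standard algorithm: 26^3 = 17576 multiplications
Strassen's algorithm: 7^(log2(32)) = 7^5 = 16807 multiplications
Savings: 17576 - 16807 = 769 multiplications

Standard: 17576 multiplications (26^3). Strassen: 16807 multiplications (7^5, after padding to 32x32). Strassen reduces 8 recursive multiplications to 7 at each level.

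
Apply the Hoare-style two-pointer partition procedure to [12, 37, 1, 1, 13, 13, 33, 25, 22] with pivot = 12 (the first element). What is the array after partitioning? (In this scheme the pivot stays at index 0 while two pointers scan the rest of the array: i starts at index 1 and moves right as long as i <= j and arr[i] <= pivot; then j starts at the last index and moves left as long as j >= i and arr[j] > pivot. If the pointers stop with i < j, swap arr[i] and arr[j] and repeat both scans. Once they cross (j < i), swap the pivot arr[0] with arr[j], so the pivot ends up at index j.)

Hoare-style two-pointer partition with pivot = 12:

Initial array: [12, 37, 1, 1, 13, 13, 33, 25, 22]

Pointers start at i = 1, j = 8.
i stops at index 1 (arr[1]=37 > 12), j stops at index 3 (arr[3]=1 <= 12): swap arr[1] and arr[3], array becomes [12, 1, 1, 37, 13, 13, 33, 25, 22]
i ends at 3, j ends at 2: the pointers have crossed (j < i), so scanning stops.

Swap pivot arr[0] with arr[2] to place pivot at position 2: [1, 1, 12, 37, 13, 13, 33, 25, 22]
Pivot position: 2

After partitioning with pivot 12, the array becomes [1, 1, 12, 37, 13, 13, 33, 25, 22]. The pivot is placed at index 2. All elements to the left of the pivot are <= 12, and all elements to the right are > 12.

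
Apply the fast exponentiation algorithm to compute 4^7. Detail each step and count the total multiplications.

Computing 4^7 by squaring (build up from 4^1; each line after the first costs one multiplication):

4^1 = 4
4^2 = (4^1)^2 = 4^2 = 16
4^3 = 4 * 4^2 = 4 * 16 = 64
4^6 = (4^3)^2 = 64^2 = 4096
4^7 = 4 * 4^6 = 4 * 4096 = 16384

Result: 16384
Multiplications needed: 4 (4 lines after 4^1)

4^7 = 16384. Using exponentiation by squaring, this requires 4 multiplications. The key idea: if the exponent is even, square the half-power; if odd, multiply by the base once.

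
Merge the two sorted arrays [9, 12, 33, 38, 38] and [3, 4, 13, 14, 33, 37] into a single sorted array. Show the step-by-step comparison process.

Merging process:

Compare 9 vs 3: take 3 from right. Merged: [3]
Compare 9 vs 4: take 4 from right. Merged: [3, 4]
Compare 9 vs 13: take 9 from left. Merged: [3, 4, 9]
Compare 12 vs 13: take 12 from left. Merged: [3, 4, 9, 12]
Compare 33 vs 13: take 13 from right. Merged: [3, 4, 9, 12, 13]
Compare 33 vs 14: take 14 from right. Merged: [3, 4, 9, 12, 13, 14]
Compare 33 vs 33: take 33 from left. Merged: [3, 4, 9, 12, 13, 14, 33]
Compare 38 vs 33: take 33 from right. Merged: [3, 4, 9, 12, 13, 14, 33, 33]
Compare 38 vs 37: take 37 from right. Merged: [3, 4, 9, 12, 13, 14, 33, 33, 37]
Append remaining from left: [38, 38]. Merged: [3, 4, 9, 12, 13, 14, 33, 33, 37, 38, 38]

Final merged array: [3, 4, 9, 12, 13, 14, 33, 33, 37, 38, 38]
Total comparisons: 9

The merged array is [3, 4, 9, 12, 13, 14, 33, 33, 37, 38, 38], requiring 9 comparisons. The merge step runs in O(n) time where n is the total number of elements.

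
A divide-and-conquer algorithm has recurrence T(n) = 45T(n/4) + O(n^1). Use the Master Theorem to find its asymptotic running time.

Master Theorem for T(n) = 45T(n/4) + O(n^1):

a = 45, b = 4, c = 1
log_b(a) = log_4(45) = 2.7459

Case 1: c = 1 < log_4(45) = 2.7459
T(n) = O(n^(log_4 45))

For T(n) = 45T(n/4) + O(n^1): log_4(45) = 2.7459. This is Case 1 of the Master Theorem (c < log_b(a), work dominated by leaves), giving O(n^(log_4 45)).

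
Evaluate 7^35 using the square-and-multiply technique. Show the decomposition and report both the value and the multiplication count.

Computing 7^35 by squaring (build up from 7^1; each line after the first costs one multiplication):

7^1 = 7
7^2 = (7^1)^2 = 7^2 = 49
7^4 = (7^2)^2 = 49^2 = 2401
7^8 = (7^4)^2 = 2401^2 = 5764801
7^16 = (7^8)^2 = 5764801^2 = 33232930569601
7^17 = 7 * 7^16 = 7 * 33232930569601 = 232630513987207
7^34 = (7^17)^2 = 232630513987207^2 = 54116956037952111668959660849
7^35 = 7 * 7^34 = 7 * 54116956037952111668959660849 = 378818692265664781682717625943

Result: 378818692265664781682717625943
Multiplications needed: 7 (7 lines after 7^1)

7^35 = 378818692265664781682717625943. Using exponentiation by squaring, this requires 7 multiplications. The key idea: if the exponent is even, square the half-power; if odd, multiply by the base once.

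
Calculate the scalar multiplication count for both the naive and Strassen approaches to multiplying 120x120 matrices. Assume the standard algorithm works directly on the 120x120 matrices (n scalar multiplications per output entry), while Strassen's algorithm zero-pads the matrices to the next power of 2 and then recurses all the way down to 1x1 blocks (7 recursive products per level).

Matrix multiplication for 120x120 matrices:

Strassen's algorithm requires power-of-2 dimensions. Pad 120x120 to 128x128 (next power of 2).

Standard algorithm: 120^3 = 1728000 multiplications
Strassen's algorithm: 7^(log2(128)) = 7^7 = 823543 multiplications
Savings: 1728000 - 823543 = 904457 multiplications

Standard: 1728000 multiplications (120^3). Strassen: 823543 multiplications (7^7, after padding to 128x128). Strassen reduces 8 recursive multiplications to 7 at each level.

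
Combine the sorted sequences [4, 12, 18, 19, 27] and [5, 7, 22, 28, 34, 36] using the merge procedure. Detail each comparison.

Merging process:

Compare 4 vs 5: take 4 from left. Merged: [4]
Compare 12 vs 5: take 5 from right. Merged: [4, 5]
Compare 12 vs 7: take 7 from right. Merged: [4, 5, 7]
Compare 12 vs 22: take 12 from left. Merged: [4, 5, 7, 12]
Compare 18 vs 22: take 18 from left. Merged: [4, 5, 7, 12, 18]
Compare 19 vs 22: take 19 from left. Merged: [4, 5, 7, 12, 18, 19]
Compare 27 vs 22: take 22 from right. Merged: [4, 5, 7, 12, 18, 19, 22]
Compare 27 vs 28: take 27 from left. Merged: [4, 5, 7, 12, 18, 19, 22, 27]
Append remaining from right: [28, 34, 36]. Merged: [4, 5, 7, 12, 18, 19, 22, 27, 28, 34, 36]

Final merged array: [4, 5, 7, 12, 18, 19, 22, 27, 28, 34, 36]
Total comparisons: 8

The merged array is [4, 5, 7, 12, 18, 19, 22, 27, 28, 34, 36], requiring 8 comparisons. The merge step runs in O(n) time where n is the total number of elements.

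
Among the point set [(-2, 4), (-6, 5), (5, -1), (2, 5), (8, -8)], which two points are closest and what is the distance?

Computing all pairwise distances among 5 points:

d((-2, 4), (-6, 5)) = 4.1231 <-- minimum
d((-2, 4), (5, -1)) = 8.6023
d((-2, 4), (2, 5)) = 4.1231 <-- minimum
d((-2, 4), (8, -8)) = 15.6205
d((-6, 5), (5, -1)) = 12.53
d((-6, 5), (2, 5)) = 8.0
d((-6, 5), (8, -8)) = 19.105
d((5, -1), (2, 5)) = 6.7082
d((5, -1), (8, -8)) = 7.6158
d((2, 5), (8, -8)) = 14.3178

Minimum distance: 4.1231 (tie among 2 pairs: (-2, 4) and (-6, 5); (-2, 4) and (2, 5))

The minimum Euclidean distance is 4.1231. There is a tie: 2 pairs achieve this minimum — (-2, 4) and (-6, 5); (-2, 4) and (2, 5). Any of these is a valid closest pair. For 5 points, brute-force pairwise comparison is shown above. For large n, the divide-and-conquer algorithm (sort by x, recurse on halves, check the dividing strip) achieves O(n log n).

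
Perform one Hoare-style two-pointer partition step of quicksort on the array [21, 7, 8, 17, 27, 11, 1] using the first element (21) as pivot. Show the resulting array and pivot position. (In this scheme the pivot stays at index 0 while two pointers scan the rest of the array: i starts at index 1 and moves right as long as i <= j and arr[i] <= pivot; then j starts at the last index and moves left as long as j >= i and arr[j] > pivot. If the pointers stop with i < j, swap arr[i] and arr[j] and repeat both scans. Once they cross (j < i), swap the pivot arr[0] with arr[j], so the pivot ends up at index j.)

Hoare-style two-pointer partition with pivot = 21:

Initial array: [21, 7, 8, 17, 27, 11, 1]

Pointers start at i = 1, j = 6.
i stops at index 4 (arr[4]=27 > 21), j stops at index 6 (arr[6]=1 <= 21): swap arr[4] and arr[6], array becomes [21, 7, 8, 17, 1, 11, 27]
i ends at 6, j ends at 5: the pointers have crossed (j < i), so scanning stops.

Swap pivot arr[0] with arr[5] to place pivot at position 5: [11, 7, 8, 17, 1, 21, 27]
Pivot position: 5

After partitioning with pivot 21, the array becomes [11, 7, 8, 17, 1, 21, 27]. The pivot is placed at index 5. All elements to the left of the pivot are <= 21, and all elements to the right are > 21.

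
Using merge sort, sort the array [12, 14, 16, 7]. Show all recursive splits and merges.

Merge sort trace:

Split: [12, 14, 16, 7] -> [12, 14] and [16, 7]
  Split: [12, 14] -> [12] and [14]
  Merge: [12] + [14] -> [12, 14]
  Split: [16, 7] -> [16] and [7]
  Merge: [16] + [7] -> [7, 16]
Merge: [12, 14] + [7, 16] -> [7, 12, 14, 16]

Final sorted array: [7, 12, 14, 16]

The merge sort proceeds by recursively splitting the array and merging sorted halves.
After all merges, the sorted array is [7, 12, 14, 16].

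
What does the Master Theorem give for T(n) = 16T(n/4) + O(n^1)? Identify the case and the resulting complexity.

Master Theorem for T(n) = 16T(n/4) + O(n^1):

a = 16, b = 4, c = 1
log_b(a) = log_4(16) = 2.0000

Case 1: c = 1 < log_4(16) = 2.0000
T(n) = O(n^(log_4 16)) = O(n^2)

For T(n) = 16T(n/4) + O(n^1): log_4(16) = 2.0000. This is Case 1 of the Master Theorem (c < log_b(a), work dominated by leaves), giving O(n^2).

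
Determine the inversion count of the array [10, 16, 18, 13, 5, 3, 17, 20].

Finding inversions in [10, 16, 18, 13, 5, 3, 17, 20]:

(0, 4): arr[0]=10 > arr[4]=5
(0, 5): arr[0]=10 > arr[5]=3
(1, 3): arr[1]=16 > arr[3]=13
(1, 4): arr[1]=16 > arr[4]=5
(1, 5): arr[1]=16 > arr[5]=3
(2, 3): arr[2]=18 > arr[3]=13
(2, 4): arr[2]=18 > arr[4]=5
(2, 5): arr[2]=18 > arr[5]=3
(2, 6): arr[2]=18 > arr[6]=17
(3, 4): arr[3]=13 > arr[4]=5
(3, 5): arr[3]=13 > arr[5]=3
(4, 5): arr[4]=5 > arr[5]=3

Total inversions: 12

The array has 12 inversion(s): (0,4), (0,5), (1,3), (1,4), (1,5), (2,3), (2,4), (2,5), (2,6), (3,4), (3,5), (4,5). Each pair (i,j) satisfies i < j and arr[i] > arr[j].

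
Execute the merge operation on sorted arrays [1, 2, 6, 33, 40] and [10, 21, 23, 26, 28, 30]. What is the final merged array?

Merging process:

Compare 1 vs 10: take 1 from left. Merged: [1]
Compare 2 vs 10: take 2 from left. Merged: [1, 2]
Compare 6 vs 10: take 6 from left. Merged: [1, 2, 6]
Compare 33 vs 10: take 10 from right. Merged: [1, 2, 6, 10]
Compare 33 vs 21: take 21 from right. Merged: [1, 2, 6, 10, 21]
Compare 33 vs 23: take 23 from right. Merged: [1, 2, 6, 10, 21, 23]
Compare 33 vs 26: take 26 from right. Merged: [1, 2, 6, 10, 21, 23, 26]
Compare 33 vs 28: take 28 from right. Merged: [1, 2, 6, 10, 21, 23, 26, 28]
Compare 33 vs 30: take 30 from right. Merged: [1, 2, 6, 10, 21, 23, 26, 28, 30]
Append remaining from left: [33, 40]. Merged: [1, 2, 6, 10, 21, 23, 26, 28, 30, 33, 40]

Final merged array: [1, 2, 6, 10, 21, 23, 26, 28, 30, 33, 40]
Total comparisons: 9

The merged array is [1, 2, 6, 10, 21, 23, 26, 28, 30, 33, 40], requiring 9 comparisons. The merge step runs in O(n) time where n is the total number of elements.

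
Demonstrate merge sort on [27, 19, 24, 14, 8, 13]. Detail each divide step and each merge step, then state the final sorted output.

Merge sort trace:

Split: [27, 19, 24, 14, 8, 13] -> [27, 19, 24] and [14, 8, 13]
  Split: [27, 19, 24] -> [27] and [19, 24]
    Split: [19, 24] -> [19] and [24]
    Merge: [19] + [24] -> [19, 24]
  Merge: [27] + [19, 24] -> [19, 24, 27]
  Split: [14, 8, 13] -> [14] and [8, 13]
    Split: [8, 13] -> [8] and [13]
    Merge: [8] + [13] -> [8, 13]
  Merge: [14] + [8, 13] -> [8, 13, 14]
Merge: [19, 24, 27] + [8, 13, 14] -> [8, 13, 14, 19, 24, 27]

Final sorted array: [8, 13, 14, 19, 24, 27]

The merge sort proceeds by recursively splitting the array and merging sorted halves.
After all merges, the sorted array is [8, 13, 14, 19, 24, 27].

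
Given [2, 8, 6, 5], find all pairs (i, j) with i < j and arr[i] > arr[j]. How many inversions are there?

Finding inversions in [2, 8, 6, 5]:

(1, 2): arr[1]=8 > arr[2]=6
(1, 3): arr[1]=8 > arr[3]=5
(2, 3): arr[2]=6 > arr[3]=5

Total inversions: 3

The array has 3 inversion(s): (1,2), (1,3), (2,3). Each pair (i,j) satisfies i < j and arr[i] > arr[j].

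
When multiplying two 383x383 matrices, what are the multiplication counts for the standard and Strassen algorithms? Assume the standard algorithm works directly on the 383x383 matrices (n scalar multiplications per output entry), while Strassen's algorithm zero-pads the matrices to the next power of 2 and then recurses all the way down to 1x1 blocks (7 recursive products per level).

Matrix multiplication for 383x383 matrices:

Strassen's algorithm requires power-of-2 dimensions. Pad 383x383 to 512x512 (next power of 2).

Standard algorithm: 383^3 = 56181887 multiplications
Strassen's algorithm: 7^(log2(512)) = 7^9 = 40353607 multiplications
Savings: 56181887 - 40353607 = 15828280 multiplications

Standard: 56181887 multiplications (383^3). Strassen: 40353607 multiplications (7^9, after padding to 512x512). Strassen reduces 8 recursive multiplications to 7 at each level.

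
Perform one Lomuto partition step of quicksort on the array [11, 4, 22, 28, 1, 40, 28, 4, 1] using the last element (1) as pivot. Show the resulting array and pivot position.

Lomuto partition with pivot = 1:

Initial array: [11, 4, 22, 28, 1, 40, 28, 4, 1]

arr[0]=11 > 1: no swap
arr[1]=4 > 1: no swap
arr[2]=22 > 1: no swap
arr[3]=28 > 1: no swap
arr[4]=1 <= 1: swap with position 0, array becomes [1, 4, 22, 28, 11, 40, 28, 4, 1]
arr[5]=40 > 1: no swap
arr[6]=28 > 1: no swap
arr[7]=4 > 1: no swap

Place pivot at position 1: [1, 1, 22, 28, 11, 40, 28, 4, 4]
Pivot position: 1

After partitioning with pivot 1, the array becomes [1, 1, 22, 28, 11, 40, 28, 4, 4]. The pivot is placed at index 1. All elements to the left of the pivot are <= 1, and all elements to the right are > 1.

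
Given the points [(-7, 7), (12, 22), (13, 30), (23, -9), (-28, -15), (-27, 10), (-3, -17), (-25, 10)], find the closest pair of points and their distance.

Computing all pairwise distances among 8 points:

d((-7, 7), (12, 22)) = 24.2074
d((-7, 7), (13, 30)) = 30.4795
d((-7, 7), (23, -9)) = 34.0
d((-7, 7), (-28, -15)) = 30.4138
d((-7, 7), (-27, 10)) = 20.2237
d((-7, 7), (-3, -17)) = 24.3311
d((-7, 7), (-25, 10)) = 18.2483
d((12, 22), (13, 30)) = 8.0623
d((12, 22), (23, -9)) = 32.8938
d((12, 22), (-28, -15)) = 54.4885
d((12, 22), (-27, 10)) = 40.8044
d((12, 22), (-3, -17)) = 41.7852
d((12, 22), (-25, 10)) = 38.8973
d((13, 30), (23, -9)) = 40.2616
d((13, 30), (-28, -15)) = 60.8769
d((13, 30), (-27, 10)) = 44.7214
d((13, 30), (-3, -17)) = 49.6488
d((13, 30), (-25, 10)) = 42.9418
d((23, -9), (-28, -15)) = 51.3517
d((23, -9), (-27, 10)) = 53.4883
d((23, -9), (-3, -17)) = 27.2029
d((23, -9), (-25, 10)) = 51.6236
d((-28, -15), (-27, 10)) = 25.02
d((-28, -15), (-3, -17)) = 25.0799
d((-28, -15), (-25, 10)) = 25.1794
d((-27, 10), (-3, -17)) = 36.1248
d((-27, 10), (-25, 10)) = 2.0 <-- minimum
d((-3, -17), (-25, 10)) = 34.8281

Closest pair: (-27, 10) and (-25, 10) with distance 2.0

The closest pair is (-27, 10) and (-25, 10) with Euclidean distance 2.0. For 8 points, brute-force pairwise comparison is shown above. For large n, the divide-and-conquer algorithm (sort by x, recurse on halves, check the dividing strip) achieves O(n log n).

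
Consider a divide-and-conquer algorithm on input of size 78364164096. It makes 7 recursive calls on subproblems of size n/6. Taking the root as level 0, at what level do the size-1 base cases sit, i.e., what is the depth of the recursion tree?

For divide and conquer with division factor 6:

Problem sizes at each level:
Level 0: 78364164096
Level 1: 13060694016
Level 2: 2176782336
Level 3: 362797056
Level 4: 60466176
Level 5: 10077696
Level 6: 1679616
Level 7: 279936
Level 8: 46656
Level 9: 7776
Level 10: 1296
Level 11: 216
Level 12: 36
Level 13: 6
Level 14: 1

The root is level 0 and the size-1 base case is level 14 (the tree spans levels 0 through 14, i.e. 15 levels counting the root), so the depth is the number of divisions: log_6(78364164096) = 14

The recursion tree depth is log_6(78364164096) = 14. At each level, the problem size is divided by 6, so it takes 14 divisions to reduce to a base case of size 1. The algorithm makes 7 recursive calls at each level.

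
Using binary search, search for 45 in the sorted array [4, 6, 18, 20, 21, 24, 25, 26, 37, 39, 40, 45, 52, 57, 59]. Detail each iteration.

Binary search for 45 in [4, 6, 18, 20, 21, 24, 25, 26, 37, 39, 40, 45, 52, 57, 59]:

lo=0, hi=14, mid=7, arr[mid]=26 -> 26 < 45, search right half
lo=8, hi=14, mid=11, arr[mid]=45 -> Found target at index 11!

Binary search finds 45 at index 11 after 2 comparisons. The search repeatedly halves the search space by comparing with the middle element.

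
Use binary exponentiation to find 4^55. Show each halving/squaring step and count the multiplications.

Computing 4^55 by squaring (build up from 4^1; each line after the first costs one multiplication):

4^1 = 4
4^2 = (4^1)^2 = 4^2 = 16
4^3 = 4 * 4^2 = 4 * 16 = 64
4^6 = (4^3)^2 = 64^2 = 4096
4^12 = (4^6)^2 = 4096^2 = 16777216
4^13 = 4 * 4^12 = 4 * 16777216 = 67108864
4^26 = (4^13)^2 = 67108864^2 = 4503599627370496
4^27 = 4 * 4^26 = 4 * 4503599627370496 = 18014398509481984
4^54 = (4^27)^2 = 18014398509481984^2 = 324518553658426726783156020576256
4^55 = 4 * 4^54 = 4 * 324518553658426726783156020576256 = 1298074214633706907132624082305024

Result: 1298074214633706907132624082305024
Multiplications needed: 9 (9 lines after 4^1)

4^55 = 1298074214633706907132624082305024. Using exponentiation by squaring, this requires 9 multiplications. The key idea: if the exponent is even, square the half-power; if odd, multiply by the base once.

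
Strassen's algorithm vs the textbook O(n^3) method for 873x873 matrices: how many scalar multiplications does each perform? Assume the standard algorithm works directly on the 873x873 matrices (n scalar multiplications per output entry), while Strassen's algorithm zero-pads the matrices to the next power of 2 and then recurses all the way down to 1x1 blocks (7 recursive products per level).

Matrix multiplication for 873x873 matrices:

Strassen's algorithm requires power-of-2 dimensions. Pad 873x873 to 1024x1024 (next power of 2).

Standard algorithm: 873^3 = 665338617 multiplications
Strassen's algorithm: 7^(log2(1024)) = 7^10 = 282475249 multiplications
Savings: 665338617 - 282475249 = 382863368 multiplications

Standard: 665338617 multiplications (873^3). Strassen: 282475249 multiplications (7^10, after padding to 1024x1024). Strassen reduces 8 recursive multiplications to 7 at each level.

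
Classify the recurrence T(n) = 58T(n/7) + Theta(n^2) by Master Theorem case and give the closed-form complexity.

Master Theorem for T(n) = 58T(n/7) + O(n^2):

a = 58, b = 7, c = 2
log_b(a) = log_7(58) = 2.0867

Case 1: c = 2 < log_7(58) = 2.0867
T(n) = O(n^(log_7 58))

For T(n) = 58T(n/7) + O(n^2): log_7(58) = 2.0867. This is Case 1 of the Master Theorem (c < log_b(a), work dominated by leaves), giving O(n^(log_7 58)).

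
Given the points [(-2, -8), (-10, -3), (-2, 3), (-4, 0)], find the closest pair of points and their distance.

Computing all pairwise distances among 4 points:

d((-2, -8), (-10, -3)) = 9.434
d((-2, -8), (-2, 3)) = 11.0
d((-2, -8), (-4, 0)) = 8.2462
d((-10, -3), (-2, 3)) = 10.0
d((-10, -3), (-4, 0)) = 6.7082
d((-2, 3), (-4, 0)) = 3.6056 <-- minimum

Closest pair: (-2, 3) and (-4, 0) with distance 3.6056

The closest pair is (-2, 3) and (-4, 0) with Euclidean distance 3.6056. For 4 points, brute-force pairwise comparison is shown above. For large n, the divide-and-conquer algorithm (sort by x, recurse on halves, check the dividing strip) achieves O(n log n).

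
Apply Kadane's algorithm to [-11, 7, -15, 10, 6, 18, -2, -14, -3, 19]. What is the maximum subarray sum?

Using Kadane's algorithm on [-11, 7, -15, 10, 6, 18, -2, -14, -3, 19]:

Scanning through the array:
Position 1 (value 7): max_ending_here = 7, max_so_far = 7
Position 2 (value -15): max_ending_here = -8, max_so_far = 7
Position 3 (value 10): max_ending_here = 10, max_so_far = 10
Position 4 (value 6): max_ending_here = 16, max_so_far = 16
Position 5 (value 18): max_ending_here = 34, max_so_far = 34
Position 6 (value -2): max_ending_here = 32, max_so_far = 34
Position 7 (value -14): max_ending_here = 18, max_so_far = 34
Position 8 (value -3): max_ending_here = 15, max_so_far = 34
Position 9 (value 19): max_ending_here = 34, max_so_far = 34

Maximum subarray: [10, 6, 18]
Maximum sum: 34

The maximum subarray is [10, 6, 18] with sum 34. This subarray runs from index 3 to index 5.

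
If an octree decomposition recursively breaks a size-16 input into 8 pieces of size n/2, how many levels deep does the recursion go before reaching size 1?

For divide and conquer with division factor 2:

Problem sizes at each level:
Level 0: 16
Level 1: 8
Level 2: 4
Level 3: 2
Level 4: 1

The root is level 0 and the size-1 base case is level 4 (the tree spans levels 0 through 4, i.e. 5 levels counting the root), so the depth is the number of divisions: log_2(16) = 4

The recursion tree depth is log_2(16) = 4. At each level, the problem size is divided by 2, so it takes 4 divisions to reduce to a base case of size 1. The algorithm makes 8 recursive calls at each level.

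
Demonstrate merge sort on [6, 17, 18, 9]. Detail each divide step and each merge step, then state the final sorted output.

Merge sort trace:

Split: [6, 17, 18, 9] -> [6, 17] and [18, 9]
  Split: [6, 17] -> [6] and [17]
  Merge: [6] + [17] -> [6, 17]
  Split: [18, 9] -> [18] and [9]
  Merge: [18] + [9] -> [9, 18]
Merge: [6, 17] + [9, 18] -> [6, 9, 17, 18]

Final sorted array: [6, 9, 17, 18]

The merge sort proceeds by recursively splitting the array and merging sorted halves.
After all merges, the sorted array is [6, 9, 17, 18].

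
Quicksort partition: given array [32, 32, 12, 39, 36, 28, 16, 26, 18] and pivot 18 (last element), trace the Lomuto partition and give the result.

Lomuto partition with pivot = 18:

Initial array: [32, 32, 12, 39, 36, 28, 16, 26, 18]

arr[0]=32 > 18: no swap
arr[1]=32 > 18: no swap
arr[2]=12 <= 18: swap with position 0, array becomes [12, 32, 32, 39, 36, 28, 16, 26, 18]
arr[3]=39 > 18: no swap
arr[4]=36 > 18: no swap
arr[5]=28 > 18: no swap
arr[6]=16 <= 18: swap with position 1, array becomes [12, 16, 32, 39, 36, 28, 32, 26, 18]
arr[7]=26 > 18: no swap

Place pivot at position 2: [12, 16, 18, 39, 36, 28, 32, 26, 32]
Pivot position: 2

After partitioning with pivot 18, the array becomes [12, 16, 18, 39, 36, 28, 32, 26, 32]. The pivot is placed at index 2. All elements to the left of the pivot are <= 18, and all elements to the right are > 18.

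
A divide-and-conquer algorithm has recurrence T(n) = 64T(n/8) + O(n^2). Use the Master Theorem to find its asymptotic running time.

Master Theorem for T(n) = 64T(n/8) + O(n^2):

a = 64, b = 8, c = 2
log_b(a) = log_8(64) = 2.0000

Case 2: c = 2 = log_8(64) = 2.0000
T(n) = O(n^2 log n) = O(n^2 log n)

For T(n) = 64T(n/8) + O(n^2): log_8(64) = 2.0000. This is Case 2 of the Master Theorem (c = log_b(a), equal work at all levels), giving O(n^2 log n).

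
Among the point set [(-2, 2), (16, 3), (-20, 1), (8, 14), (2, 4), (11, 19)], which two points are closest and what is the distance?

Computing all pairwise distances among 6 points:

d((-2, 2), (16, 3)) = 18.0278
d((-2, 2), (-20, 1)) = 18.0278
d((-2, 2), (8, 14)) = 15.6205
d((-2, 2), (2, 4)) = 4.4721 <-- minimum
d((-2, 2), (11, 19)) = 21.4009
d((16, 3), (-20, 1)) = 36.0555
d((16, 3), (8, 14)) = 13.6015
d((16, 3), (2, 4)) = 14.0357
d((16, 3), (11, 19)) = 16.7631
d((-20, 1), (8, 14)) = 30.8707
d((-20, 1), (2, 4)) = 22.2036
d((-20, 1), (11, 19)) = 35.8469
d((8, 14), (2, 4)) = 11.6619
d((8, 14), (11, 19)) = 5.831
d((2, 4), (11, 19)) = 17.4929

Closest pair: (-2, 2) and (2, 4) with distance 4.4721

The closest pair is (-2, 2) and (2, 4) with Euclidean distance 4.4721. For 6 points, brute-force pairwise comparison is shown above. For large n, the divide-and-conquer algorithm (sort by x, recurse on halves, check the dividing strip) achieves O(n log n).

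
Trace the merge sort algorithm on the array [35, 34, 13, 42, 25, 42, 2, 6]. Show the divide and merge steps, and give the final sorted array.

Merge sort trace:

Split: [35, 34, 13, 42, 25, 42, 2, 6] -> [35, 34, 13, 42] and [25, 42, 2, 6]
  Split: [35, 34, 13, 42] -> [35, 34] and [13, 42]
    Split: [35, 34] -> [35] and [34]
    Merge: [35] + [34] -> [34, 35]
    Split: [13, 42] -> [13] and [42]
    Merge: [13] + [42] -> [13, 42]
  Merge: [34, 35] + [13, 42] -> [13, 34, 35, 42]
  Split: [25, 42, 2, 6] -> [25, 42] and [2, 6]
    Split: [25, 42] -> [25] and [42]
    Merge: [25] + [42] -> [25, 42]
    Split: [2, 6] -> [2] and [6]
    Merge: [2] + [6] -> [2, 6]
  Merge: [25, 42] + [2, 6] -> [2, 6, 25, 42]
Merge: [13, 34, 35, 42] + [2, 6, 25, 42] -> [2, 6, 13, 25, 34, 35, 42, 42]

Final sorted array: [2, 6, 13, 25, 34, 35, 42, 42]

The merge sort proceeds by recursively splitting the array and merging sorted halves.
After all merges, the sorted array is [2, 6, 13, 25, 34, 35, 42, 42].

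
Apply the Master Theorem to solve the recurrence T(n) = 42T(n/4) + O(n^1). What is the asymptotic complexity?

Master Theorem for T(n) = 42T(n/4) + O(n^1):

a = 42, b = 4, c = 1
log_b(a) = log_4(42) = 2.6962

Case 1: c = 1 < log_4(42) = 2.6962
T(n) = O(n^(log_4 42))

For T(n) = 42T(n/4) + O(n^1): log_4(42) = 2.6962. This is Case 1 of the Master Theorem (c < log_b(a), work dominated by leaves), giving O(n^(log_4 42)).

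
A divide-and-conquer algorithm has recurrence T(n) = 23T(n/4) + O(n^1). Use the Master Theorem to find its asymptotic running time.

Master Theorem for T(n) = 23T(n/4) + O(n^1):

a = 23, b = 4, c = 1
log_b(a) = log_4(23) = 2.2618

Case 1: c = 1 < log_4(23) = 2.2618
T(n) = O(n^(log_4 23))

For T(n) = 23T(n/4) + O(n^1): log_4(23) = 2.2618. This is Case 1 of the Master Theorem (c < log_b(a), work dominated by leaves), giving O(n^(log_4 23)).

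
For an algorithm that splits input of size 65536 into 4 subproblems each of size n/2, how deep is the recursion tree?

For divide and conquer with division factor 2:

Problem sizes at each level:
Level 0: 65536
Level 1: 32768
Level 2: 16384
Level 3: 8192
Level 4: 4096
Level 5: 2048
Level 6: 1024
Level 7: 512
Level 8: 256
Level 9: 128
Level 10: 64
Level 11: 32
Level 12: 16
Level 13: 8
Level 14: 4
Level 15: 2
Level 16: 1

The root is level 0 and the size-1 base case is level 16 (the tree spans levels 0 through 16, i.e. 17 levels counting the root), so the depth is the number of divisions: log_2(65536) = 16

The recursion tree depth is log_2(65536) = 16. At each level, the problem size is divided by 2, so it takes 16 divisions to reduce to a base case of size 1. The algorithm makes 4 recursive calls at each level.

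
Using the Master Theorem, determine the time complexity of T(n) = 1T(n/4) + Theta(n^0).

Master Theorem for T(n) = 1T(n/4) + O(n^0):

a = 1, b = 4, c = 0
log_b(a) = log_4(1) = 0.0000

Case 2: c = 0 = log_4(1) = 0.0000
T(n) = O(n^0 log n) = O(log n)

For T(n) = 1T(n/4) + O(n^0): log_4(1) = 0.0000. This is Case 2 of the Master Theorem (c = log_b(a), equal work at all levels), giving O(log n).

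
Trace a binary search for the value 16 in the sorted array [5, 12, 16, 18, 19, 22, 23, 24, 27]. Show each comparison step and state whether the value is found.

Binary search for 16 in [5, 12, 16, 18, 19, 22, 23, 24, 27]:

lo=0, hi=8, mid=4, arr[mid]=19 -> 19 > 16, search left half
lo=0, hi=3, mid=1, arr[mid]=12 -> 12 < 16, search right half
lo=2, hi=3, mid=2, arr[mid]=16 -> Found target at index 2!

Binary search finds 16 at index 2 after 3 comparisons. The search repeatedly halves the search space by comparing with the middle element.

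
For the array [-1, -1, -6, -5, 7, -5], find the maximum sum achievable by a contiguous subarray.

Using Kadane's algorithm on [-1, -1, -6, -5, 7, -5]:

Scanning through the array:
Position 1 (value -1): max_ending_here = -1, max_so_far = -1
Position 2 (value -6): max_ending_here = -6, max_so_far = -1
Position 3 (value -5): max_ending_here = -5, max_so_far = -1
Position 4 (value 7): max_ending_here = 7, max_so_far = 7
Position 5 (value -5): max_ending_here = 2, max_so_far = 7

Maximum subarray: [7]
Maximum sum: 7

The maximum subarray is [7] with sum 7. This subarray runs from index 4 to index 4.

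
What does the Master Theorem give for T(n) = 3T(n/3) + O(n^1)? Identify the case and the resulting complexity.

Master Theorem for T(n) = 3T(n/3) + O(n^1):

a = 3, b = 3, c = 1
log_b(a) = log_3(3) = 1.0000

Case 2: c = 1 = log_3(3) = 1.0000
T(n) = O(n^1 log n) = O(n log n)

For T(n) = 3T(n/3) + O(n^1): log_3(3) = 1.0000. This is Case 2 of the Master Theorem (c = log_b(a), equal work at all levels), giving O(n log n).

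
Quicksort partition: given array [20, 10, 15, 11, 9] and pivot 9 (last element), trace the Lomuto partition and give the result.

Lomuto partition with pivot = 9:

Initial array: [20, 10, 15, 11, 9]

arr[0]=20 > 9: no swap
arr[1]=10 > 9: no swap
arr[2]=15 > 9: no swap
arr[3]=11 > 9: no swap

Place pivot at position 0: [9, 10, 15, 11, 20]
Pivot position: 0

After partitioning with pivot 9, the array becomes [9, 10, 15, 11, 20]. The pivot is placed at index 0. All elements to the left of the pivot are <= 9, and all elements to the right are > 9.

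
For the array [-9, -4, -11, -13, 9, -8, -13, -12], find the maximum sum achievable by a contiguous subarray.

Using Kadane's algorithm on [-9, -4, -11, -13, 9, -8, -13, -12]:

Scanning through the array:
Position 1 (value -4): max_ending_here = -4, max_so_far = -4
Position 2 (value -11): max_ending_here = -11, max_so_far = -4
Position 3 (value -13): max_ending_here = -13, max_so_far = -4
Position 4 (value 9): max_ending_here = 9, max_so_far = 9
Position 5 (value -8): max_ending_here = 1, max_so_far = 9
Position 6 (value -13): max_ending_here = -12, max_so_far = 9
Position 7 (value -12): max_ending_here = -12, max_so_far = 9

Maximum subarray: [9]
Maximum sum: 9

The maximum subarray is [9] with sum 9. This subarray runs from index 4 to index 4.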